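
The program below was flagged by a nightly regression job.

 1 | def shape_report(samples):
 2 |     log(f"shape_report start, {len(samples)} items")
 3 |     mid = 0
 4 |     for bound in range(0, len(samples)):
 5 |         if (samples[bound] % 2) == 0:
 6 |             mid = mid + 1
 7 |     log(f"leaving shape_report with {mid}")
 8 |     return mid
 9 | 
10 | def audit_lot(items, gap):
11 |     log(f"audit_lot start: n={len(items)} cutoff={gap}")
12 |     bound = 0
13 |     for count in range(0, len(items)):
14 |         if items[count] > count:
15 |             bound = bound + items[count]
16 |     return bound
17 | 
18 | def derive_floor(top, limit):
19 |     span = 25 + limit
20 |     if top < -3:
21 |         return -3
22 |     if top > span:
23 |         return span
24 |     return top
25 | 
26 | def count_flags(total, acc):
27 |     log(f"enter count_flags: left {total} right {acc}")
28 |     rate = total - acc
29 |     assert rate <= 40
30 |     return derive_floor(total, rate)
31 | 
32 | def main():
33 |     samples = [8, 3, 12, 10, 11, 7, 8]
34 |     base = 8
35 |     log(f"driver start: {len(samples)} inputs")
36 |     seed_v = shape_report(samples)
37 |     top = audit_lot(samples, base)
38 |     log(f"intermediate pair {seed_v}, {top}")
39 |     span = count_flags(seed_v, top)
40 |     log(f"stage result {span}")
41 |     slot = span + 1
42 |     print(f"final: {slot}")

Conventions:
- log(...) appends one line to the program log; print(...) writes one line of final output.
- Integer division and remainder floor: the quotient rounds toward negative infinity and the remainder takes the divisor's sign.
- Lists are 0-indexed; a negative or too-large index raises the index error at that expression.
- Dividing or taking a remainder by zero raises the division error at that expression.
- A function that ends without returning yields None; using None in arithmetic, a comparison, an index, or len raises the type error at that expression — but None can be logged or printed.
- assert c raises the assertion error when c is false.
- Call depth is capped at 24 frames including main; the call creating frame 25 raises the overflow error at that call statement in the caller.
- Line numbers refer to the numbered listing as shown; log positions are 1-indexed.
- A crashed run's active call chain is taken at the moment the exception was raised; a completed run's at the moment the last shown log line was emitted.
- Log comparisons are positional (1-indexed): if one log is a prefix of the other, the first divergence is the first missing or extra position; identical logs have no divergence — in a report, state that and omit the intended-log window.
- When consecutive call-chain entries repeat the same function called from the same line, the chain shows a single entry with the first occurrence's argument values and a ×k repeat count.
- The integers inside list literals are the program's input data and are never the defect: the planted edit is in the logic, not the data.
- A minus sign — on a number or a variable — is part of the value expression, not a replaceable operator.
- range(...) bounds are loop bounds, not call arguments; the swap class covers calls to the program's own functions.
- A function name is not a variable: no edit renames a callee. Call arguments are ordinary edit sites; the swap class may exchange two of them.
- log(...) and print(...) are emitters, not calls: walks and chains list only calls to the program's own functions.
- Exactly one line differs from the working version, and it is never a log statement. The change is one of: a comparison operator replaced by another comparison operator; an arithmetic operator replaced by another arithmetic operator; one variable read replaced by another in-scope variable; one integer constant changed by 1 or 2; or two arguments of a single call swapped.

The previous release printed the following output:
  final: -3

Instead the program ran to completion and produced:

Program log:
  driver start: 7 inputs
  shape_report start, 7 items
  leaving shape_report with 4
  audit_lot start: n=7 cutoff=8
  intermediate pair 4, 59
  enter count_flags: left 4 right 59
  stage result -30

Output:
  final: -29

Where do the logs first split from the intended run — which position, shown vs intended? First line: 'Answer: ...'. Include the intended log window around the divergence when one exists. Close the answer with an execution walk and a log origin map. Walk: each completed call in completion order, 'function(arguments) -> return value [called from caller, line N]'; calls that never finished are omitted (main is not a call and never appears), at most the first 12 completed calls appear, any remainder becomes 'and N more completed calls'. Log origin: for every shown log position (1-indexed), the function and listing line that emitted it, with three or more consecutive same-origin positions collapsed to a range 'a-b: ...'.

Answer: at position 5 the run shows 'intermediate pair 4, 59' where the working version logs 'intermediate pair 4, 33'.
Intended log window:
  3: leaving shape_report with 4
  4: audit_lot start: n=7 cutoff=8
  5: intermediate pair 4, 33
  6: enter count_flags: left 4 right 33
Execution walk:
  shape_report([8, 3, 12, 10, 11, 7, 8]) -> 4  [called from main, line 36]
  audit_lot([8, 3, 12, 10, 11, 7, 8], 8) -> 59  [called from main, line 37]
  derive_floor(4, -55) -> -30  [called from count_flags, line 30]
  count_flags(4, 59) -> -30  [called from main, line 39]
Log line origins:
  1: from main, line 35
  2: from shape_report, line 2
  3: from shape_report, line 7
  4: from audit_lot, line 11
  5: from main, line 38
  6: from count_flags, line 27
  7: from main, line 40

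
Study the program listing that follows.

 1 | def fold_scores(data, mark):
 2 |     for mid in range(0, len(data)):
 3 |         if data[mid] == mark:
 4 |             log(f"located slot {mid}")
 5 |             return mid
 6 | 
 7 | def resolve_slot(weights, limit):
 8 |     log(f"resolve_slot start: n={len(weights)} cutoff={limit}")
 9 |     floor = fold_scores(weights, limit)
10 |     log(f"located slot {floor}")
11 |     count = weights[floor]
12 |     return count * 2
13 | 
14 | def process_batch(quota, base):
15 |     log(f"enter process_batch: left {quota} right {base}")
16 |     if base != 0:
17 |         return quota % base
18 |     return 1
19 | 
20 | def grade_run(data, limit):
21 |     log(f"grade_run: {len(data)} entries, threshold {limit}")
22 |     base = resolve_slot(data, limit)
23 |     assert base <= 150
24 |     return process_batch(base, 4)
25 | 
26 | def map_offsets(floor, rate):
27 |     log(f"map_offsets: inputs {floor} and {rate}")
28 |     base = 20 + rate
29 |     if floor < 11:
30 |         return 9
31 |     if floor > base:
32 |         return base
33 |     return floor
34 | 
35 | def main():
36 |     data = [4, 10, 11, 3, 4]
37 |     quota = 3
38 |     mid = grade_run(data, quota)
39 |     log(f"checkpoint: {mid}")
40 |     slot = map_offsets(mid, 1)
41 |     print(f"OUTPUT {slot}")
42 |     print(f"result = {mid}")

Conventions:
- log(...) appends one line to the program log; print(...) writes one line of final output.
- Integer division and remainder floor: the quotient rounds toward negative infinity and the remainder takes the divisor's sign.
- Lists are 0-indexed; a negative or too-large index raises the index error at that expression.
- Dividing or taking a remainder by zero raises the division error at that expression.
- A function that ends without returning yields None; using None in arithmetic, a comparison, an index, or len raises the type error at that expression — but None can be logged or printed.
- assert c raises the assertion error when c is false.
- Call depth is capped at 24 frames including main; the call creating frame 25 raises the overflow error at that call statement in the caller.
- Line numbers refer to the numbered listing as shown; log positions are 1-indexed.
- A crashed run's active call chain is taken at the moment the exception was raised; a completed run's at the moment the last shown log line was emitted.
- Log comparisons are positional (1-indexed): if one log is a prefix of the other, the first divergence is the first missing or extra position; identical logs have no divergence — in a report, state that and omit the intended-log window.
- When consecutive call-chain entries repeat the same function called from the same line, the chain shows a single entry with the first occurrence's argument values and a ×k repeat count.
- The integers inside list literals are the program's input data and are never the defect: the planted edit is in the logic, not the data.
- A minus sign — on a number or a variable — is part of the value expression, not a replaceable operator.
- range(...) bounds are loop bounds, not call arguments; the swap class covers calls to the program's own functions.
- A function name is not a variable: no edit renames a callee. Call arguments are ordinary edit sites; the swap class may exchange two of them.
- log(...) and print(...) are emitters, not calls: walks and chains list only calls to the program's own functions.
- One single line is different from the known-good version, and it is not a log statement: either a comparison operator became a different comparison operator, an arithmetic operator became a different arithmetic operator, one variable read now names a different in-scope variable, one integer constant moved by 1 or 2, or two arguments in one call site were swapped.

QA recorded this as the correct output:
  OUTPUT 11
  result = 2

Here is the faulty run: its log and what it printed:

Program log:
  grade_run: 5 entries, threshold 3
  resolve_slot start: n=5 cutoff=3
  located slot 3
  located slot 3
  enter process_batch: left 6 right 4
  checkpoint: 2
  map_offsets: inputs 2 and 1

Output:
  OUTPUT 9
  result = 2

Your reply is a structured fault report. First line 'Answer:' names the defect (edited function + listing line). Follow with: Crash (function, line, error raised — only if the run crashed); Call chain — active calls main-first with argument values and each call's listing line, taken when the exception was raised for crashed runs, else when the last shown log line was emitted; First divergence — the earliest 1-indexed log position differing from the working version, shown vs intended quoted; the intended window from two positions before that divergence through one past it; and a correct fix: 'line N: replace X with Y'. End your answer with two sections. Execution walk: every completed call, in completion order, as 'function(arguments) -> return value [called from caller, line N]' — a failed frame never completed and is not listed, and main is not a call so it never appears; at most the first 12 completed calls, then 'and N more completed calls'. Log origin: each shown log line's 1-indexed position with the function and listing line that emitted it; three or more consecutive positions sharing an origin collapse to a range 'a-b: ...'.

Answer: the defect is in map_offsets at line 30.
The tell: The logs agree in full; only the final output differs.
Call chain: main -> map_offsets(2, 1) (called at line 40).
First divergence: none — the logs agree in full.
Execution walk:
  fold_scores([4, 10, 11, 3, 4], 3) -> 3  [called from resolve_slot, line 9]
  resolve_slot([4, 10, 11, 3, 4], 3) -> 6  [called from grade_run, line 22]
  process_batch(6, 4) -> 2  [called from grade_run, line 24]
  grade_run([4, 10, 11, 3, 4], 3) -> 2  [called from main, line 38]
  map_offsets(2, 1) -> 9  [called from main, line 40]
Log line origins:
  1 — grade_run, line 21
  2 — resolve_slot, line 8
  3 — fold_scores, line 4
  4 — resolve_slot, line 10
  5 — process_batch, line 15
  6 — main, line 39
  7 — map_offsets, line 27
A correct fix: line 30: replace `9` with `11`.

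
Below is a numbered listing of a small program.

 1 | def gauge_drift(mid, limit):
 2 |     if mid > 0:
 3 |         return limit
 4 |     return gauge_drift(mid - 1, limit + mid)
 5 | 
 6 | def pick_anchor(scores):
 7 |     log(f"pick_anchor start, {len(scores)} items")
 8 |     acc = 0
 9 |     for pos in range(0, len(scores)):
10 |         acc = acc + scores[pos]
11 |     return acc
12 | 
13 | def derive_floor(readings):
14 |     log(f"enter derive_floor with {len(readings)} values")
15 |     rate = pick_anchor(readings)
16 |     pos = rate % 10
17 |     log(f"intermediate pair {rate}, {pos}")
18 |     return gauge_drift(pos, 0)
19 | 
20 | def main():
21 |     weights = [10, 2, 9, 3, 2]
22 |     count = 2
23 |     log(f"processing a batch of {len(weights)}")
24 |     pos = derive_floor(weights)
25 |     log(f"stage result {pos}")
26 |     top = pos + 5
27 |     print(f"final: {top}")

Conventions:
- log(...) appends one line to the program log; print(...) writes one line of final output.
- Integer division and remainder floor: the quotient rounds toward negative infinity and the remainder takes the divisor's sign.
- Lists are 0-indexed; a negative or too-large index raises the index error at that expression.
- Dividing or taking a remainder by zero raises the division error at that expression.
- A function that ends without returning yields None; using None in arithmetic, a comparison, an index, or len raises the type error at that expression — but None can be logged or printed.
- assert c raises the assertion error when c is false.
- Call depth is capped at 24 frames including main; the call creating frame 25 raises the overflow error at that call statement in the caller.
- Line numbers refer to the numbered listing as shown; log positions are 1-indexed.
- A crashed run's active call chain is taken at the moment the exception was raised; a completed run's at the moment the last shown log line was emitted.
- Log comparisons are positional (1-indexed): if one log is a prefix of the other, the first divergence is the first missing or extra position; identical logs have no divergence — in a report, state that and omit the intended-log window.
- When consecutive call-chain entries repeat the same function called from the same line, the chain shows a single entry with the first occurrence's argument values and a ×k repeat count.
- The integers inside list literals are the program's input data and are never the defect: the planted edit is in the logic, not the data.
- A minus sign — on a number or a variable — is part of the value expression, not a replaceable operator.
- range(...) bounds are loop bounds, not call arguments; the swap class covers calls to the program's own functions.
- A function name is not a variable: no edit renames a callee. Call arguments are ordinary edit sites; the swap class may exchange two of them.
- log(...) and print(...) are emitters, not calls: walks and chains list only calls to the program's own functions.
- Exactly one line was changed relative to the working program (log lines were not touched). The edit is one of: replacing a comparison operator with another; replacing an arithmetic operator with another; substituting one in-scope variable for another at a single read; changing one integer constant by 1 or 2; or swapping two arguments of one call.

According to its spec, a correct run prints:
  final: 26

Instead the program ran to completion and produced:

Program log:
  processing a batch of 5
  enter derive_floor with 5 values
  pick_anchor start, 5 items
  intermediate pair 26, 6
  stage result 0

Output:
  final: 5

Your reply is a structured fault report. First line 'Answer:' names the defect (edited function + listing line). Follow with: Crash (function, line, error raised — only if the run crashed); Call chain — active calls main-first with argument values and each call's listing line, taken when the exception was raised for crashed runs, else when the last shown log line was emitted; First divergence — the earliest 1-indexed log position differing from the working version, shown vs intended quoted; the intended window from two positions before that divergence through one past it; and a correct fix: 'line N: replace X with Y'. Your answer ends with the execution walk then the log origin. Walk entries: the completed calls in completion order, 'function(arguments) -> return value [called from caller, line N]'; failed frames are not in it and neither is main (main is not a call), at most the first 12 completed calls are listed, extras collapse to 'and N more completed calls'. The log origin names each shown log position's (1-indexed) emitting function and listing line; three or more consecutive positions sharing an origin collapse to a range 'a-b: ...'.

Answer: the defect is in gauge_drift at line 2.
Key observation: The earliest visible damage is log position 5 — 'stage result 0' rather than the intended 'stage result 21'.
Call chain: main.
First divergence: position 5; shown 'stage result 0' vs intended 'stage result 21'.
Intended log window:
  3: pick_anchor start, 5 items
  4: intermediate pair 26, 6
  5: stage result 21
Execution walk:
  pick_anchor([10, 2, 9, 3, 2]) -> 26  [called from derive_floor, line 15]
  gauge_drift(6, 0) -> 0  [called from derive_floor, line 18]
  derive_floor([10, 2, 9, 3, 2]) -> 0  [called from main, line 24]
Log origin:
  1 — main, line 23
  2 — derive_floor, line 14
  3 — pick_anchor, line 7
  4 — derive_floor, line 17
  5 — main, line 25
A correct fix: line 2: replace `>` with `<=`.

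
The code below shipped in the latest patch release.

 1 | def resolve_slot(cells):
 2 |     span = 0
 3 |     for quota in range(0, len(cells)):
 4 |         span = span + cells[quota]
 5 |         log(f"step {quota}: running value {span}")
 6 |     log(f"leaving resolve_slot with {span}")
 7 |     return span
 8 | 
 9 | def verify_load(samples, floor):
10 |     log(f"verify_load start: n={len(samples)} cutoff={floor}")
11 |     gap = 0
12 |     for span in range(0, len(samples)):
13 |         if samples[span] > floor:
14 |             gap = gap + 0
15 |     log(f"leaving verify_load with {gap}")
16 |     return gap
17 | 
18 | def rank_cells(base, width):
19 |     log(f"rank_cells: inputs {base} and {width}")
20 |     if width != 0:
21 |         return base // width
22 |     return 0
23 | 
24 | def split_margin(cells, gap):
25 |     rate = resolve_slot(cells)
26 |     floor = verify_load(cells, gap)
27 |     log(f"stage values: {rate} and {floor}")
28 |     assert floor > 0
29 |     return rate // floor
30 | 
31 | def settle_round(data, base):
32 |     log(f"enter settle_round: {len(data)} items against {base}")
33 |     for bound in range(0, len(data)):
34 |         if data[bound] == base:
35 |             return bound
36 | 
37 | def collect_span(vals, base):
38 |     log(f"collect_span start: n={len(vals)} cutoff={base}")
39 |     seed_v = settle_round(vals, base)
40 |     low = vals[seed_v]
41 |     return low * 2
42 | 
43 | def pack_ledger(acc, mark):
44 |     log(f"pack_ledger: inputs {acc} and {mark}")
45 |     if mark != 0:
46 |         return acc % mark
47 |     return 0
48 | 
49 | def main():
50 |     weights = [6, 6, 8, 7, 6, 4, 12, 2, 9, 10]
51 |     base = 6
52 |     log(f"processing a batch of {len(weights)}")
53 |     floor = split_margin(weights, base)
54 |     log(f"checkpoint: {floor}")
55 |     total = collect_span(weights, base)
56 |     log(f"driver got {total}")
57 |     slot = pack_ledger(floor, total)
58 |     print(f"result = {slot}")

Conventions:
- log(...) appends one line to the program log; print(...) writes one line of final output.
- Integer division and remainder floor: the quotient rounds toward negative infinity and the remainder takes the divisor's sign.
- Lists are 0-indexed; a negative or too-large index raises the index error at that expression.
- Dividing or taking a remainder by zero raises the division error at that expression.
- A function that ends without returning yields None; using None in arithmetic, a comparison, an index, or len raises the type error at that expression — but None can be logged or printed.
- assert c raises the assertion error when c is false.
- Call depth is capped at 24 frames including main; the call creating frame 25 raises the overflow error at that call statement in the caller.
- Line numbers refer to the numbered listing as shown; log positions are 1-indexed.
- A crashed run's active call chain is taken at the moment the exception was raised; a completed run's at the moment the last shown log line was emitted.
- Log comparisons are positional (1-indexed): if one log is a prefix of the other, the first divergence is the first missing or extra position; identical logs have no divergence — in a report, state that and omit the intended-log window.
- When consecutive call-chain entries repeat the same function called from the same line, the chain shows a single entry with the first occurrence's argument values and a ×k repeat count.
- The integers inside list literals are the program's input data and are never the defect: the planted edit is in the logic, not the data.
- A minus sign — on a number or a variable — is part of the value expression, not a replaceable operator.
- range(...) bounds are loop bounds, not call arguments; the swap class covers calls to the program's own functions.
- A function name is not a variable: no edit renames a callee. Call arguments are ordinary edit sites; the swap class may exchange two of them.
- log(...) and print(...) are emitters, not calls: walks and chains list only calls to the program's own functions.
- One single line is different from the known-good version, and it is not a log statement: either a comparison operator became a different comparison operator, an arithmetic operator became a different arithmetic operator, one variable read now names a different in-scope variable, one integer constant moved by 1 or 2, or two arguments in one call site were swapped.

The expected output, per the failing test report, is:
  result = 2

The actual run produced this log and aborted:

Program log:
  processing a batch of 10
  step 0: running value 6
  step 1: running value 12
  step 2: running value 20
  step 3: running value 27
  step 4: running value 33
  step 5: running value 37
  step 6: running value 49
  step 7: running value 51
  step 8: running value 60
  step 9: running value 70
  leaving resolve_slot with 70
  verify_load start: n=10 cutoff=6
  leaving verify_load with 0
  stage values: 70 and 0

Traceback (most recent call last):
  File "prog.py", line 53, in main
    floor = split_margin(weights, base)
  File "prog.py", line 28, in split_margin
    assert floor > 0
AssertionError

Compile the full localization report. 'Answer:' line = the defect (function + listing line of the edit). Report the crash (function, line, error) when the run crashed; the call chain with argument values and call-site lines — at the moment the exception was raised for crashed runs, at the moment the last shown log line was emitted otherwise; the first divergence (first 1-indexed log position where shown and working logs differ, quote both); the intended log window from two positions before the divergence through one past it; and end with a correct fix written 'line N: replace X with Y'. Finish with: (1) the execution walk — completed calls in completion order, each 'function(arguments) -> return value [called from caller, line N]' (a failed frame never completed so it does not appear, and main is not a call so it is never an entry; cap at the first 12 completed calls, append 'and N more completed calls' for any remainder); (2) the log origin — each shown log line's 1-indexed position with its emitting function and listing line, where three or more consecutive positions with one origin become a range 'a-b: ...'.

Answer: the defect is in verify_load at line 14.
Core observation: Log line 14 is where behavior first shows: 'leaving verify_load with 0' appears instead of 'leaving verify_load with 5'.
Crash: split_margin, line 28, AssertionError.
Call chain: main -> split_margin([6, 6, 8, 7, 6, 4, 12, 2, 9, 10], 6) (called at line 53).
First divergence: at position 14 the run shows 'leaving verify_load with 0' where the working version logs 'leaving verify_load with 5'.
Intended log window:
  12: leaving resolve_slot with 70
  13: verify_load start: n=10 cutoff=6
  14: leaving verify_load with 5
  15: stage values: 70 and 5
Execution walk:
  resolve_slot([6, 6, 8, 7, 6, 4, 12, 2, 9, 10]) -> 70  [called from split_margin, line 25]
  verify_load([6, 6, 8, 7, 6, 4, 12, 2, 9, 10], 6) -> 0  [called from split_margin, line 26]
Log line origins:
  1: from main, line 52
  2-11: from resolve_slot, line 5
  12: from resolve_slot, line 6
  13: from verify_load, line 10
  14: from verify_load, line 15
  15: from split_margin, line 27
A correct fix: line 14: replace `0` with `1`.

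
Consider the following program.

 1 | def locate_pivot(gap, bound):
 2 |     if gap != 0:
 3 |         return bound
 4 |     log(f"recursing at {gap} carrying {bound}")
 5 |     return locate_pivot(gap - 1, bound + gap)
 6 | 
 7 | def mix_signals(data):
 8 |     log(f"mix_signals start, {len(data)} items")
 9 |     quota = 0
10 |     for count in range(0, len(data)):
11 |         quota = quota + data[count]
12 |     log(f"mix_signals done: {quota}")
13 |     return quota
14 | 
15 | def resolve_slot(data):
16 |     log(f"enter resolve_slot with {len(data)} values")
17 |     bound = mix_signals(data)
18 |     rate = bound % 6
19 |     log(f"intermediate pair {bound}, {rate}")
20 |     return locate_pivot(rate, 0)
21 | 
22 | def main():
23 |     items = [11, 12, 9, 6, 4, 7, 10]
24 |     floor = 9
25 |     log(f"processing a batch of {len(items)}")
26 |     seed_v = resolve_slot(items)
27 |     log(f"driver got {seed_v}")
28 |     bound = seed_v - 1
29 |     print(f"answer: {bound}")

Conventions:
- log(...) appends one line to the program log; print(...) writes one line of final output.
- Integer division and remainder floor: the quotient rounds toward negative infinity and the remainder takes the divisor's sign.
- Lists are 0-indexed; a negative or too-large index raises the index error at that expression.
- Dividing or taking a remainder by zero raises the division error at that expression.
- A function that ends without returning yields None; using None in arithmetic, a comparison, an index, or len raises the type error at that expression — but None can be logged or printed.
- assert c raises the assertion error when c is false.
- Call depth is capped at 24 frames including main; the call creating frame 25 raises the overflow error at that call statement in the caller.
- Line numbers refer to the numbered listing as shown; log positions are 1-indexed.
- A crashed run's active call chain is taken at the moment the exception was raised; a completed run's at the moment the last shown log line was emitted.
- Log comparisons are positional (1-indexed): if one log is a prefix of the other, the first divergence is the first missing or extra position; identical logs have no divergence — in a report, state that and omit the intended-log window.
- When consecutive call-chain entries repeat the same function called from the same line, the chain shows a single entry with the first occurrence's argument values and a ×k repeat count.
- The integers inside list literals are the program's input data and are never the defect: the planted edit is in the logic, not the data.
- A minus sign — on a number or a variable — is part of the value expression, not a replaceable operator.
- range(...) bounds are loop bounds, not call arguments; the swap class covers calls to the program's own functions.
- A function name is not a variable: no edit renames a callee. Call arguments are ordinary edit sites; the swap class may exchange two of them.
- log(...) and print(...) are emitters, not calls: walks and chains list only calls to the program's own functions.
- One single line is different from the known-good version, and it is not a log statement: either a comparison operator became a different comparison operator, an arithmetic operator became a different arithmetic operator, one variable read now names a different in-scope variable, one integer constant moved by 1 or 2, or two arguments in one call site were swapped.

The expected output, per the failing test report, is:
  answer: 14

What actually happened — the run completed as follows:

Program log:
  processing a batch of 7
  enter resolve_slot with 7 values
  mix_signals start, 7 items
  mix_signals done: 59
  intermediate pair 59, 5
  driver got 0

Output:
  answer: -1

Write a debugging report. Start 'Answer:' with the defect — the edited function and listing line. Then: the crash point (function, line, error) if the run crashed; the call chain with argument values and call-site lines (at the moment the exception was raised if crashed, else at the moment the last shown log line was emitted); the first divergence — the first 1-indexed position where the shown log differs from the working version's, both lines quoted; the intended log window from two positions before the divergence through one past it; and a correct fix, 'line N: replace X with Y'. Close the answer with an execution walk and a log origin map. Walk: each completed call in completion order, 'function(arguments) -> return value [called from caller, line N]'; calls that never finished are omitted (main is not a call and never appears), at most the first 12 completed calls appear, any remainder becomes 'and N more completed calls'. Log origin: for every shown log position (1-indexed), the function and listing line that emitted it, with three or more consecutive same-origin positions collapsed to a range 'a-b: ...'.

Answer: the defect is in locate_pivot at line 2.
Core observation: The log first diverges at position 6: the faulty run prints 'driver got 0' where the working version prints 'recursing at 5 carrying 0'.
Call chain: main.
First divergence: position 6 — the shown line 'driver got 0' should read 'recursing at 5 carrying 0'.
Intended log window:
  4: mix_signals done: 59
  5: intermediate pair 59, 5
  6: recursing at 5 carrying 0
  7: recursing at 4 carrying 5
Execution walk:
  mix_signals([11, 12, 9, 6, 4, 7, 10]) -> 59  [called from resolve_slot, line 17]
  locate_pivot(5, 0) -> 0  [called from resolve_slot, line 20]
  resolve_slot([11, 12, 9, 6, 4, 7, 10]) -> 0  [called from main, line 26]
Log origin:
  1: from main, line 25
  2: from resolve_slot, line 16
  3: from mix_signals, line 8
  4: from mix_signals, line 12
  5: from resolve_slot, line 19
  6: from main, line 27
A correct fix: line 2: replace `!=` with `<=`.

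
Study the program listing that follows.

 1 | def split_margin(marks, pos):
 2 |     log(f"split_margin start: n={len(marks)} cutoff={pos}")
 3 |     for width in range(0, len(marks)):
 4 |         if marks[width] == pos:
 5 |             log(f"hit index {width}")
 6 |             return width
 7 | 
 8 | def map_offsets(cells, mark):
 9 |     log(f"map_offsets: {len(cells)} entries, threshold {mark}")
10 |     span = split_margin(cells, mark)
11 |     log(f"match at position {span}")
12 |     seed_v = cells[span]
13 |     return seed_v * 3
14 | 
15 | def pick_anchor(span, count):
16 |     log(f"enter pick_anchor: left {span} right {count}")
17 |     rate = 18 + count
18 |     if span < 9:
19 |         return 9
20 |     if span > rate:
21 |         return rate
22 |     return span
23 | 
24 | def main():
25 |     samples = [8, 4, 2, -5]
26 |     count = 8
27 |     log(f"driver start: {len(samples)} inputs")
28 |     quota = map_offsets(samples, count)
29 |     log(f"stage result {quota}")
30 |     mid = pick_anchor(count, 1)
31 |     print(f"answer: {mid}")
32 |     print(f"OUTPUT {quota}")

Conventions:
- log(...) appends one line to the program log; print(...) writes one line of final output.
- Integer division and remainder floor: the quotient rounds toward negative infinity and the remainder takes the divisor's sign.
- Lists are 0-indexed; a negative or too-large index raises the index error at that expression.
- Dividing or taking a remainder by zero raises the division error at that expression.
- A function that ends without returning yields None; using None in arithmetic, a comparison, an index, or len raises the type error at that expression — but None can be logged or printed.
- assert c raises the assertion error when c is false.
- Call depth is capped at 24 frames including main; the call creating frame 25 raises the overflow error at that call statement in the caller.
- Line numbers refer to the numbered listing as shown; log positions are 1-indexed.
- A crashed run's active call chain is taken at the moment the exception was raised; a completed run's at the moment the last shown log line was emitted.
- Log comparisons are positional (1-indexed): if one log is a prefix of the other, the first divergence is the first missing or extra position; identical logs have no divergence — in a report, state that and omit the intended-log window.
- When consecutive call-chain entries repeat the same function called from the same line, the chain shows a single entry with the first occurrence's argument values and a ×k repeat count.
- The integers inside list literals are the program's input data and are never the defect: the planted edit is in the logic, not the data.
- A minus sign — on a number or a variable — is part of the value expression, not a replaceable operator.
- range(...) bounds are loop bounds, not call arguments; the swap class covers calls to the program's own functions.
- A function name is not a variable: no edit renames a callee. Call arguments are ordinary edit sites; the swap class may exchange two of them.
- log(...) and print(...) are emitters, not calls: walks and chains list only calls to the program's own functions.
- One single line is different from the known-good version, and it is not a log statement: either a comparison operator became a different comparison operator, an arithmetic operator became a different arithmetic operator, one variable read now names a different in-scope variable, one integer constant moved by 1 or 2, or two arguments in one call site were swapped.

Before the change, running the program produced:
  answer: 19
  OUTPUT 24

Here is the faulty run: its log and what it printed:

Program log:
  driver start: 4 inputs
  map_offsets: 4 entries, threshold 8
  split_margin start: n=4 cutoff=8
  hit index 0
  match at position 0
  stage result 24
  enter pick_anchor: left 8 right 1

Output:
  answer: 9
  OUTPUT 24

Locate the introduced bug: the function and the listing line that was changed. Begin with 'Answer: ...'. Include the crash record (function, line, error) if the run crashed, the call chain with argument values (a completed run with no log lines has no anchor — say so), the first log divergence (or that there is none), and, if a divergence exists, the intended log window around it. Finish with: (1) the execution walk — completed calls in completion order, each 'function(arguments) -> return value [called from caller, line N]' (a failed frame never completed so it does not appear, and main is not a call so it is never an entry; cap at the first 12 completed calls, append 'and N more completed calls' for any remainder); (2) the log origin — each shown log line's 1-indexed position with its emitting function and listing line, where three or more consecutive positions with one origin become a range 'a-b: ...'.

Answer: the defect is in main at line 30.
The tell: Log line 7 is where behavior first shows: 'enter pick_anchor: left 8 right 1' appears instead of 'enter pick_anchor: left 24 right 1'.
Call chain: main -> pick_anchor(8, 1) (called at line 30).
First divergence: at position 7 the run shows 'enter pick_anchor: left 8 right 1' where the working version logs 'enter pick_anchor: left 24 right 1'.
Intended log window:
  5: match at position 0
  6: stage result 24
  7: enter pick_anchor: left 24 right 1
Execution walk:
  split_margin([8, 4, 2, -5], 8) -> 0  [called from map_offsets, line 10]
  map_offsets([8, 4, 2, -5], 8) -> 24  [called from main, line 28]
  pick_anchor(8, 1) -> 9  [called from main, line 30]
Log origin:
  1: emitted by main (line 27)
  2: emitted by map_offsets (line 9)
  3: emitted by split_margin (line 2)
  4: emitted by split_margin (line 5)
  5: emitted by map_offsets (line 11)
  6: emitted by main (line 29)
  7: emitted by pick_anchor (line 16)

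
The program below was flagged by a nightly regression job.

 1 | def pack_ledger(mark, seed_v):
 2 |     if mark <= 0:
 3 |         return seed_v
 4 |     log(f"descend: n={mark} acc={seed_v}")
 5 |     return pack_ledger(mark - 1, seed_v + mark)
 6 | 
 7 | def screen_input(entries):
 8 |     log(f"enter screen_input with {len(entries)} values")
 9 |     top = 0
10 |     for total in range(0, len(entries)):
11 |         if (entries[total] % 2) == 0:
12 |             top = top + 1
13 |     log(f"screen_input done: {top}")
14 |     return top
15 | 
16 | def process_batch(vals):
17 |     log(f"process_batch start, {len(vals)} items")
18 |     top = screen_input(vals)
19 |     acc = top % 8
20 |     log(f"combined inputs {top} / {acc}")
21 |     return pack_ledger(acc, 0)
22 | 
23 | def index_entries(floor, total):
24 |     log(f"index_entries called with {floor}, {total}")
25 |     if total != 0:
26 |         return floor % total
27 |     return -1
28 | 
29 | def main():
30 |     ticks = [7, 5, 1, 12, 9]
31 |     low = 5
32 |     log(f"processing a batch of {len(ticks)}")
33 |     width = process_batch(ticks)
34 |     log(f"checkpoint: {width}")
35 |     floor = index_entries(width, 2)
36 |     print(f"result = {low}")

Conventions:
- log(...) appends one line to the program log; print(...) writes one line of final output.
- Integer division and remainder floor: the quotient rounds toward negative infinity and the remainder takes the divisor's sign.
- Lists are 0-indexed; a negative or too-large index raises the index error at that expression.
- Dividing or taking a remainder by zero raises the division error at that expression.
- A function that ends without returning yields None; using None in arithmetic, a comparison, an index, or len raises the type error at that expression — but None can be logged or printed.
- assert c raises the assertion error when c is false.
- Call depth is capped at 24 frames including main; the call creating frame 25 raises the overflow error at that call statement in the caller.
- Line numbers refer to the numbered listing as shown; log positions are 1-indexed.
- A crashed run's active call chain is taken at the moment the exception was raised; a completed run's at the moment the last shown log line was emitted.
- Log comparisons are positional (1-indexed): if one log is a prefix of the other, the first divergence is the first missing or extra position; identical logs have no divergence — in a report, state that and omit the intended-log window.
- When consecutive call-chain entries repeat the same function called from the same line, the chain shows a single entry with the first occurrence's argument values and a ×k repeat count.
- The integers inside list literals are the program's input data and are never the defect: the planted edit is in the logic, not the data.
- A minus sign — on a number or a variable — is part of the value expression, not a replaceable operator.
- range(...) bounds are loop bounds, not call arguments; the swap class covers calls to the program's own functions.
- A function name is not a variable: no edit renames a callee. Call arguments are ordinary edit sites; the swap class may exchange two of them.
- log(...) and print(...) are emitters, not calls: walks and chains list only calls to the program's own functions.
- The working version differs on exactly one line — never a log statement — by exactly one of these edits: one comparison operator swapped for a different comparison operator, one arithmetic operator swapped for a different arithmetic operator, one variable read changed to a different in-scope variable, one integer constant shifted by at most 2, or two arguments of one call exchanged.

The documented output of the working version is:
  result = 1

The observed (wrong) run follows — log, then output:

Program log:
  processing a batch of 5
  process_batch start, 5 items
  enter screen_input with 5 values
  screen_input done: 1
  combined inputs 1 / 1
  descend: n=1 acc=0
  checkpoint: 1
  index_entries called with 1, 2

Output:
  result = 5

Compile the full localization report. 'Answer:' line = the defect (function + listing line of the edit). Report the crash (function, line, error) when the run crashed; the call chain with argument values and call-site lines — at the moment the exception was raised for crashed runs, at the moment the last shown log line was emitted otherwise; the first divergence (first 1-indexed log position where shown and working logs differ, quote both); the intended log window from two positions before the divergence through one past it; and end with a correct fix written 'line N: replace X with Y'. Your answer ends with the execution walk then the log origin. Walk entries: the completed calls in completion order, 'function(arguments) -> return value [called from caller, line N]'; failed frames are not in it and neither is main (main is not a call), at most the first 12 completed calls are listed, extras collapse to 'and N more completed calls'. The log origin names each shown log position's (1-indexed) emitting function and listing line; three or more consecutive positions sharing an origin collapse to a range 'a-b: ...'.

Answer: the defect is in main at line 36.
The tell: Every logged value matches the working version; the printed result is what differs.
Call chain: main -> index_entries(1, 2) (called at line 35).
First divergence: none; the two logs match at every position.
Execution walk:
  screen_input([7, 5, 1, 12, 9]) -> 1  [called from process_batch, line 18]
  pack_ledger(0, 1) -> 1  [called from pack_ledger, line 5]
  pack_ledger(1, 0) -> 1  [called from process_batch, line 21]
  process_batch([7, 5, 1, 12, 9]) -> 1  [called from main, line 33]
  index_entries(1, 2) -> 1  [called from main, line 35]
Log origin:
  1: emitted by main (line 32)
  2: emitted by process_batch (line 17)
  3: emitted by screen_input (line 8)
  4: emitted by screen_input (line 13)
  5: emitted by process_batch (line 20)
  6: emitted by pack_ledger (line 4)
  7: emitted by main (line 34)
  8: emitted by index_entries (line 24)
A correct fix: line 36: replace `low` with `floor`.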